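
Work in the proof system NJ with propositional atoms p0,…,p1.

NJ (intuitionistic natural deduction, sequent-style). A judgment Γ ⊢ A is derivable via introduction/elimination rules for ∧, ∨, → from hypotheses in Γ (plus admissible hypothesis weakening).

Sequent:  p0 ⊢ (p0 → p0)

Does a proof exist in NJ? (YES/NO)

Derivation (root first):
[→I] p0 ⊢ (p0 → p0)
  [Wk] p0, p0 ⊢ p0
    [Ax] p0 ⊢ p0

Result: YES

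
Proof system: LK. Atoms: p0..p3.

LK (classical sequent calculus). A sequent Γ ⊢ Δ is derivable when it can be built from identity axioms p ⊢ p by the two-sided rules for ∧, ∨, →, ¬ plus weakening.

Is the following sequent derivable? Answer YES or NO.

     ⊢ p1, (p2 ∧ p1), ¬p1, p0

Derivation (root first):
[WR]  ⊢ p1, (p2 ∧ p1), ¬p1, p0
  [¬R]  ⊢ p1, (p2 ∧ p1), ¬p1
    [∧R] p1 ⊢ p1, (p2 ∧ p1)
      [WR] p1 ⊢ p1, p2
        [Ax] p1 ⊢ p1
      [Ax] p1 ⊢ p1

Result: YES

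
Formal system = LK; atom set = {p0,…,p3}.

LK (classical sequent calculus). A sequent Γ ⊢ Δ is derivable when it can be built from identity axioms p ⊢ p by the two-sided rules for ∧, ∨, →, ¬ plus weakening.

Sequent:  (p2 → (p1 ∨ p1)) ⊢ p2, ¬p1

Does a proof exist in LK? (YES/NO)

Truth-table refutation:
  v=0000: Γ:[(p2 → (p1 ∨ p1))=T] Δ:[p2=F, ¬p1=T] refutes=False
  v=0001: Γ:[(p2 → (p1 ∨ p1))=T] Δ:[p2=F, ¬p1=T] refutes=False
  v=0010: Γ:[(p2 → (p1 ∨ p1))=F] Δ:[p2=T, ¬p1=T] refutes=False
  v=0011: Γ:[(p2 → (p1 ∨ p1))=F] Δ:[p2=T, ¬p1=T] refutes=False
  v=0100: Γ:[(p2 → (p1 ∨ p1))=T] Δ:[p2=F, ¬p1=F] refutes=True  ← countermodel

Result: NO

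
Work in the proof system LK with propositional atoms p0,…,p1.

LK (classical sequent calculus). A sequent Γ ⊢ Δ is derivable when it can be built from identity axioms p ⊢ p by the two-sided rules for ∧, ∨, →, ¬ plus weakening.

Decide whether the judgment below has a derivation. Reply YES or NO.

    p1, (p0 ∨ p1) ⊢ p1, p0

Derivation trace:
[∨L] p1, (p0 ∨ p1) ⊢ p1, p0
  [Ax] p0 ⊢ p0
  [WL] p1, p1 ⊢ p1
    [Ax] p1 ⊢ p1

Result: YES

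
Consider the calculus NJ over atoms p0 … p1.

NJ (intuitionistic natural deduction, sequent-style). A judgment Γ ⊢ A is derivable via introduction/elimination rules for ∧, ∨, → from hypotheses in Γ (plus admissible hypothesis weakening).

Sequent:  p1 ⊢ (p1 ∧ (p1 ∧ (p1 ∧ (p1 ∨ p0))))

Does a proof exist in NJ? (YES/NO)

Proof tree:
[∧I] p1 ⊢ (p1 ∧ (p1 ∧ (p1 ∧ (p1 ∨ p0))))
  [Ax] p1 ⊢ p1
  [∧I] p1 ⊢ (p1 ∧ (p1 ∧ (p1 ∨ p0)))
    [Ax] p1 ⊢ p1
    [∧I] p1 ⊢ (p1 ∧ (p1 ∨ p0))
      [Ax] p1 ⊢ p1
      [∨I₁] p1 ⊢ (p1 ∨ p0)
        [Ax] p1 ⊢ p1

Result: YES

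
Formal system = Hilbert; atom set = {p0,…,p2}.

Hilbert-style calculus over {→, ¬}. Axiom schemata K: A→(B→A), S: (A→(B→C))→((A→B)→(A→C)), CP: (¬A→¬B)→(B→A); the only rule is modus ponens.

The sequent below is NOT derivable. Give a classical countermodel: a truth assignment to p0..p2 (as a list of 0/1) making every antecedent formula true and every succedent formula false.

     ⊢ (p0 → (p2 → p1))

Enumerate valuations to refute Γ ⊢ Δ:
  v=000: Γ:[] Δ:[(p0 → (p2 → p1))=T] refutes=False
  v=001: Γ:[] Δ:[(p0 → (p2 → p1))=T] refutes=False
  v=010: Γ:[] Δ:[(p0 → (p2 → p1))=T] refutes=False
  v=011: Γ:[] Δ:[(p0 → (p2 → p1))=T] refutes=False
  v=100: Γ:[] Δ:[(p0 → (p2 → p1))=T] refutes=False
  v=101: Γ:[] Δ:[(p0 → (p2 → p1))=F] refutes=True  ← countermodel

Result: [1, 0, 1]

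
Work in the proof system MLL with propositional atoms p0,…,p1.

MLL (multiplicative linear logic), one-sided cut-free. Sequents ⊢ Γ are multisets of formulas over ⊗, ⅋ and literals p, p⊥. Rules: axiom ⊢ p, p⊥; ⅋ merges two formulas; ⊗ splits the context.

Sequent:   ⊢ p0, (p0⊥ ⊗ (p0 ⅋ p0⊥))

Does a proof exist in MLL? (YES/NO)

Proof tree:
[⊗]  ⊢ p0, (p0⊥ ⊗ (p0 ⅋ p0⊥))
  [Ax]  ⊢ p0, p0⊥
  [⅋]  ⊢ (p0 ⅋ p0⊥)
    [Ax]  ⊢ p0, p0⊥

Result: YES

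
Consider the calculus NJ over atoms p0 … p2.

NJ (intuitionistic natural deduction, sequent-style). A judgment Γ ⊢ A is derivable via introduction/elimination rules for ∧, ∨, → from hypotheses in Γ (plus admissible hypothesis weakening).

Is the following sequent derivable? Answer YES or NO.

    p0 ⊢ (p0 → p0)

Derivation (root first):
[→I] p0 ⊢ (p0 → p0)
  [Wk] p0, p0 ⊢ p0
    [Ax] p0 ⊢ p0

Result: YES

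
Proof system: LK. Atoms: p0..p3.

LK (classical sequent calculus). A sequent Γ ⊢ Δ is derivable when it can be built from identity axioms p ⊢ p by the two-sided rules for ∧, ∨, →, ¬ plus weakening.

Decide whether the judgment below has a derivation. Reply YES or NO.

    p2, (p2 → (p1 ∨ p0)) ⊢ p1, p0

Derivation (root first):
[→L] p2, (p2 → (p1 ∨ p0)) ⊢ p1, p0
  [Ax] p2 ⊢ p2
  [∨L] (p1 ∨ p0) ⊢ p1, p0
    [Ax] p1 ⊢ p1
    [Ax] p0 ⊢ p0

Result: YES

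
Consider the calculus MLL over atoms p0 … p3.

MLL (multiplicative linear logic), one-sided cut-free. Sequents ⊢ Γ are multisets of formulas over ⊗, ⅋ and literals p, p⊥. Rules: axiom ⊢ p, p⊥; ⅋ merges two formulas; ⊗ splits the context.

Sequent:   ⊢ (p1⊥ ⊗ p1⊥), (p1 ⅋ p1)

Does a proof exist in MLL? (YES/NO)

Derivation trace:
[⅋]  ⊢ (p1⊥ ⊗ p1⊥), (p1 ⅋ p1)
  [⊗]  ⊢ p1, p1, (p1⊥ ⊗ p1⊥)
    [Ax]  ⊢ p1, p1⊥
    [Ax]  ⊢ p1, p1⊥

Result: YES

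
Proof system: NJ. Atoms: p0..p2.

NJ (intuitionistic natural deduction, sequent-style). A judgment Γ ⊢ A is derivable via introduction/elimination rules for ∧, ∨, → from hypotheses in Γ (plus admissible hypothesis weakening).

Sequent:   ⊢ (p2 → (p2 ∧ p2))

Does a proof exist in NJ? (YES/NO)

Derivation trace:
[→I]  ⊢ (p2 → (p2 ∧ p2))
  [∧I] p2 ⊢ (p2 ∧ p2)
    [Ax] p2 ⊢ p2
    [Ax] p2 ⊢ p2

Result: YES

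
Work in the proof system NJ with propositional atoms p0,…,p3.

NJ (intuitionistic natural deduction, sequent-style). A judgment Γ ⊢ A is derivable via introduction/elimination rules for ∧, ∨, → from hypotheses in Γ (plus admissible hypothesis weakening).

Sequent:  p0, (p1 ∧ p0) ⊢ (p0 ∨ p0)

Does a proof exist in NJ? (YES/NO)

Derivation trace:
[∨I₁] p0, (p1 ∧ p0) ⊢ (p0 ∨ p0)
  [Wk] p0, (p1 ∧ p0) ⊢ p0
    [Ax] p0 ⊢ p0

Result: YES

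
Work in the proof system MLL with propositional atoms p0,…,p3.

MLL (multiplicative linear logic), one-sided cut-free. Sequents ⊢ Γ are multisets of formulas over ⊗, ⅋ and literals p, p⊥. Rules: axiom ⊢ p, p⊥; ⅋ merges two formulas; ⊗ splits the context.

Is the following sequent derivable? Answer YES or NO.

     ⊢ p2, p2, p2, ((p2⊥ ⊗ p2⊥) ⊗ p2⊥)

Proof tree:
[⊗]  ⊢ p2, p2, p2, ((p2⊥ ⊗ p2⊥) ⊗ p2⊥)
  [⊗]  ⊢ p2, p2, (p2⊥ ⊗ p2⊥)
    [Ax]  ⊢ p2, p2⊥
    [Ax]  ⊢ p2, p2⊥
  [Ax]  ⊢ p2, p2⊥

Result: YES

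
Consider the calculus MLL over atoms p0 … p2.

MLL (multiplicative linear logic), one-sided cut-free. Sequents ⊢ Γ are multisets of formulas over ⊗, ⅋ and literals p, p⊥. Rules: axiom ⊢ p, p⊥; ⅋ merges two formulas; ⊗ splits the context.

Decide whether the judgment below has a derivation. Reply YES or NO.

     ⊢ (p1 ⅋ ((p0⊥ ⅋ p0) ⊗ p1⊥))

Derivation (root first):
[⅋]  ⊢ (p1 ⅋ ((p0⊥ ⅋ p0) ⊗ p1⊥))
  [⊗]  ⊢ p1, ((p0⊥ ⅋ p0) ⊗ p1⊥)
    [⅋]  ⊢ (p0⊥ ⅋ p0)
      [Ax]  ⊢ p0, p0⊥
    [Ax]  ⊢ p1, p1⊥

Result: YES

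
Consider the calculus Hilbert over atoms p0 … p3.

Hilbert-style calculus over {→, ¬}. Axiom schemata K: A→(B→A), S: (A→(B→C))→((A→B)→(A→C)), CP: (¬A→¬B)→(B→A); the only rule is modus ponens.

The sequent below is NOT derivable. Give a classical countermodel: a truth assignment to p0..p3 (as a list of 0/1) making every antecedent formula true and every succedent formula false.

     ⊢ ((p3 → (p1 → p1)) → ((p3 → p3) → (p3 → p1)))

Search for a countermodel by truth-table:
  v=0000: Γ:[] Δ:[((p3 → (p1 → p1)) → ((p3 → p3) → (p3 → p1)))=T] refutes=False
  v=0001: Γ:[] Δ:[((p3 → (p1 → p1)) → ((p3 → p3) → (p3 → p1)))=F] refutes=True  ← countermodel

Result: [0, 0, 0, 1]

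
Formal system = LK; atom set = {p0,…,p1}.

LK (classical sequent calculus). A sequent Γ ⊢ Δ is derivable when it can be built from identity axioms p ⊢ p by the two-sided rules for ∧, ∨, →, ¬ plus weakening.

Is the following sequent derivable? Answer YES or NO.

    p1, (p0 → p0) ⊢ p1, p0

Derivation (root first):
[→L] p1, (p0 → p0) ⊢ p1, p0
  [WR] p1 ⊢ p1, p0
    [Ax] p1 ⊢ p1
  [Ax] p0 ⊢ p0

Result: YES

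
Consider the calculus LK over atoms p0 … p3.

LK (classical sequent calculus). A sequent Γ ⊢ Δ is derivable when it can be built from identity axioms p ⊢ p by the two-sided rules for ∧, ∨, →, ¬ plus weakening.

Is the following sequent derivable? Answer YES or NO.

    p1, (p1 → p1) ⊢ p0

Truth-table refutation:
  v=0000: Γ:[p1=F, (p1 → p1)=T] Δ:[p0=F] refutes=False
  v=0001: Γ:[p1=F, (p1 → p1)=T] Δ:[p0=F] refutes=False
  v=0010: Γ:[p1=F, (p1 → p1)=T] Δ:[p0=F] refutes=False
  v=0011: Γ:[p1=F, (p1 → p1)=T] Δ:[p0=F] refutes=False
  v=0100: Γ:[p1=T, (p1 → p1)=T] Δ:[p0=F] refutes=True  ← countermodel

Result: NO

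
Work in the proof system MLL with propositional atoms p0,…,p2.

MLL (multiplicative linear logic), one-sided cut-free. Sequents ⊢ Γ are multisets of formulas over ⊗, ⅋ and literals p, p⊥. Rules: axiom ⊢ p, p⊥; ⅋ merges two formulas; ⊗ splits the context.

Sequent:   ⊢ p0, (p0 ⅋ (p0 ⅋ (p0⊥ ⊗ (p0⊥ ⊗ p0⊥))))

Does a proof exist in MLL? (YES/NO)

Derivation (root first):
[⅋]  ⊢ p0, (p0 ⅋ (p0 ⅋ (p0⊥ ⊗ (p0⊥ ⊗ p0⊥))))
  [⅋]  ⊢ p0, p0, (p0 ⅋ (p0⊥ ⊗ (p0⊥ ⊗ p0⊥)))
    [⊗]  ⊢ p0, p0, p0, (p0⊥ ⊗ (p0⊥ ⊗ p0⊥))
      [Ax]  ⊢ p0, p0⊥
      [⊗]  ⊢ p0, p0, (p0⊥ ⊗ p0⊥)
        [Ax]  ⊢ p0, p0⊥
        [Ax]  ⊢ p0, p0⊥

Result: YES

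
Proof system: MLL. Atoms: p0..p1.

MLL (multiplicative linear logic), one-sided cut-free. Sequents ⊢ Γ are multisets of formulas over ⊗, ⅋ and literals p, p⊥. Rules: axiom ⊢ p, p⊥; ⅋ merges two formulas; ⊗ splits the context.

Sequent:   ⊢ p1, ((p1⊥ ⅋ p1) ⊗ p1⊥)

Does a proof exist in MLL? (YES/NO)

Proof tree:
[⊗]  ⊢ p1, ((p1⊥ ⅋ p1) ⊗ p1⊥)
  [⅋]  ⊢ (p1⊥ ⅋ p1)
    [Ax]  ⊢ p1, p1⊥
  [Ax]  ⊢ p1, p1⊥

Result: YES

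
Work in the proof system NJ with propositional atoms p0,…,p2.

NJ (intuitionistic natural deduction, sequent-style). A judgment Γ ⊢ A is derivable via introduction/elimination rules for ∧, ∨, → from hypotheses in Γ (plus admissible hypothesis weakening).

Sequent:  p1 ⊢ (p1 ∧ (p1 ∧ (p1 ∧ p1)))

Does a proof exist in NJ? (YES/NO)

Derivation trace:
[∧I] p1 ⊢ (p1 ∧ (p1 ∧ (p1 ∧ p1)))
  [Ax] p1 ⊢ p1
  [∧I] p1 ⊢ (p1 ∧ (p1 ∧ p1))
    [Ax] p1 ⊢ p1
    [∧I] p1 ⊢ (p1 ∧ p1)
      [Ax] p1 ⊢ p1
      [Ax] p1 ⊢ p1

Result: YES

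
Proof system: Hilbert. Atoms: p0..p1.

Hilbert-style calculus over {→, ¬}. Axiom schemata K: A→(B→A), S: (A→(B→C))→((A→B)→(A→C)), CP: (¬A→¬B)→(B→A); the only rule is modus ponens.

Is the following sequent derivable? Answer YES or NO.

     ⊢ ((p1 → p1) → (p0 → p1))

Truth-table refutation:
  v=00: Γ:[] Δ:[((p1 → p1) → (p0 → p1))=T] refutes=False
  v=01: Γ:[] Δ:[((p1 → p1) → (p0 → p1))=T] refutes=False
  v=10: Γ:[] Δ:[((p1 → p1) → (p0 → p1))=F] refutes=True  ← countermodel

Result: NO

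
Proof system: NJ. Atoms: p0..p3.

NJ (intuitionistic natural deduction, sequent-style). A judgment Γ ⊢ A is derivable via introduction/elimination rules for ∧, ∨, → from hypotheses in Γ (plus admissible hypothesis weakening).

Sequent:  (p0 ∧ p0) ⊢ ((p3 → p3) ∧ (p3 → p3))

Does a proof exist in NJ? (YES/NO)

Derivation trace:
[∧I] (p0 ∧ p0) ⊢ ((p3 → p3) ∧ (p3 → p3))
  [Wk] (p0 ∧ p0) ⊢ (p3 → p3)
    [→I]  ⊢ (p3 → p3)
      [Ax] p3 ⊢ p3
  [Wk] (p0 ∧ p0) ⊢ (p3 → p3)
    [→I]  ⊢ (p3 → p3)
      [Ax] p3 ⊢ p3

Result: YES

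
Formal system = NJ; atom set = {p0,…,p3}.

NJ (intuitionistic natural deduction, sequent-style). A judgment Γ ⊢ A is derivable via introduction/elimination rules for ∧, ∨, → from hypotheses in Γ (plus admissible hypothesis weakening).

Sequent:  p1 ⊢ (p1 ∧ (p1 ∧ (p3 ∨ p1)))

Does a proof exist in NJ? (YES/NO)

Derivation trace:
[∧I] p1 ⊢ (p1 ∧ (p1 ∧ (p3 ∨ p1)))
  [Ax] p1 ⊢ p1
  [∧I] p1 ⊢ (p1 ∧ (p3 ∨ p1))
    [Ax] p1 ⊢ p1
    [∨I₂] p1 ⊢ (p3 ∨ p1)
      [Ax] p1 ⊢ p1

Result: YES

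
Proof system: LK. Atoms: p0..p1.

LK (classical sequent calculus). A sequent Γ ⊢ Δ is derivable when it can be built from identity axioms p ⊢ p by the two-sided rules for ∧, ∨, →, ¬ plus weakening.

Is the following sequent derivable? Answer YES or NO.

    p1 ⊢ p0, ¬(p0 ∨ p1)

Search for a countermodel by truth-table:
  v=00: Γ:[p1=F] Δ:[p0=F, ¬(p0 ∨ p1)=T] refutes=False
  v=01: Γ:[p1=T] Δ:[p0=F, ¬(p0 ∨ p1)=F] refutes=True  ← countermodel

Result: NO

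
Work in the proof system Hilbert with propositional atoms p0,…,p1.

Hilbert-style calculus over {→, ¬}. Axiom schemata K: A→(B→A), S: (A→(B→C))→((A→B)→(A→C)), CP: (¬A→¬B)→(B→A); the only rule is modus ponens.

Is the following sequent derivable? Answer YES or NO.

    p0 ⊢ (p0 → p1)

Truth-table refutation:
  v=00: Γ:[p0=F] Δ:[(p0 → p1)=T] refutes=False
  v=01: Γ:[p0=F] Δ:[(p0 → p1)=T] refutes=False
  v=10: Γ:[p0=T] Δ:[(p0 → p1)=F] refutes=True  ← countermodel

Result: NO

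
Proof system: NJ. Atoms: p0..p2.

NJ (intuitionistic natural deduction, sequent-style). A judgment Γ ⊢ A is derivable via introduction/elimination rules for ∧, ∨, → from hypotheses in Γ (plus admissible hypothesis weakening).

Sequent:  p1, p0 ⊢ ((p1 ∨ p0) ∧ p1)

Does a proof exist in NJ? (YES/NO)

Proof tree:
[∧I] p1, p0 ⊢ ((p1 ∨ p0) ∧ p1)
  [∨I₂] p0 ⊢ (p1 ∨ p0)
    [Ax] p0 ⊢ p0
  [Ax] p1 ⊢ p1

Result: YES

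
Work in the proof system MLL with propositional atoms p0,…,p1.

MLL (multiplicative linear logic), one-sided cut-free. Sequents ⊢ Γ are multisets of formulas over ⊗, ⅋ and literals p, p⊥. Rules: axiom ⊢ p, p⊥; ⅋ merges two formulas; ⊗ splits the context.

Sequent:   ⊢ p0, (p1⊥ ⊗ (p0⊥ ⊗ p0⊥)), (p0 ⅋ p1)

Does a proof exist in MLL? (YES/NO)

Derivation (root first):
[⅋]  ⊢ p0, (p1⊥ ⊗ (p0⊥ ⊗ p0⊥)), (p0 ⅋ p1)
  [⊗]  ⊢ p1, p0, p0, (p1⊥ ⊗ (p0⊥ ⊗ p0⊥))
    [Ax]  ⊢ p1, p1⊥
    [⊗]  ⊢ p0, p0, (p0⊥ ⊗ p0⊥)
      [Ax]  ⊢ p0, p0⊥
      [Ax]  ⊢ p0, p0⊥

Result: YES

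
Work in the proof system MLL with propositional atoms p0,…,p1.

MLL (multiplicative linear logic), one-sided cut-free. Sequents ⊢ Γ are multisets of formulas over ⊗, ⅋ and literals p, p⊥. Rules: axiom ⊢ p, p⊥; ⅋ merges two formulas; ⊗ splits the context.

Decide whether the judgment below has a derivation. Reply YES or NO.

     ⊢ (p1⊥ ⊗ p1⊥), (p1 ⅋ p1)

Derivation (root first):
[⅋]  ⊢ (p1⊥ ⊗ p1⊥), (p1 ⅋ p1)
  [⊗]  ⊢ p1, p1, (p1⊥ ⊗ p1⊥)
    [Ax]  ⊢ p1, p1⊥
    [Ax]  ⊢ p1, p1⊥

Result: YES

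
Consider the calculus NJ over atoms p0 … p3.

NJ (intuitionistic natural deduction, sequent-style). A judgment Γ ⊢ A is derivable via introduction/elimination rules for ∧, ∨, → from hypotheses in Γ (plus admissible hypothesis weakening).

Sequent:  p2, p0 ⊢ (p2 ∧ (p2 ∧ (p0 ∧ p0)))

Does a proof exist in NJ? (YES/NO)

Derivation trace:
[∧I] p2, p0 ⊢ (p2 ∧ (p2 ∧ (p0 ∧ p0)))
  [Ax] p2 ⊢ p2
  [∧I] p2, p0 ⊢ (p2 ∧ (p0 ∧ p0))
    [Ax] p2 ⊢ p2
    [∧I] p0 ⊢ (p0 ∧ p0)
      [Ax] p0 ⊢ p0
      [Ax] p0 ⊢ p0

Result: YES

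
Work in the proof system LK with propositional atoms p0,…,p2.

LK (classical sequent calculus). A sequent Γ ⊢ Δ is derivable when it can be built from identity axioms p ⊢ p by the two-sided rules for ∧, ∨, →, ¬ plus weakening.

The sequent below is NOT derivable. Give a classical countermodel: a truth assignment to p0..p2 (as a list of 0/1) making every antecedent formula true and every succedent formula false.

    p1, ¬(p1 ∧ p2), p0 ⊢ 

Enumerate valuations to refute Γ ⊢ Δ:
  v=000: Γ:[p1=F, ¬(p1 ∧ p2)=T, p0=F] Δ:[] refutes=False
  v=001: Γ:[p1=F, ¬(p1 ∧ p2)=T, p0=F] Δ:[] refutes=False
  v=010: Γ:[p1=T, ¬(p1 ∧ p2)=T, p0=F] Δ:[] refutes=False
  v=011: Γ:[p1=T, ¬(p1 ∧ p2)=F, p0=F] Δ:[] refutes=False
  v=100: Γ:[p1=F, ¬(p1 ∧ p2)=T, p0=T] Δ:[] refutes=False
  v=101: Γ:[p1=F, ¬(p1 ∧ p2)=T, p0=T] Δ:[] refutes=False
  v=110: Γ:[p1=T, ¬(p1 ∧ p2)=T, p0=T] Δ:[] refutes=True  ← countermodel

Result: [1, 1, 0]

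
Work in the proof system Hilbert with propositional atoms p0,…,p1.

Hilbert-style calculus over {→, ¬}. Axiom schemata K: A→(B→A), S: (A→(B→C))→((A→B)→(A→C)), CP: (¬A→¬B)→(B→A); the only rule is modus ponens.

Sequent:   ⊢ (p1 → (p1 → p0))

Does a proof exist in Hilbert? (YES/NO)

Search for a countermodel by truth-table:
  v=00: Γ:[] Δ:[(p1 → (p1 → p0))=T] refutes=False
  v=01: Γ:[] Δ:[(p1 → (p1 → p0))=F] refutes=True  ← countermodel

Result: NO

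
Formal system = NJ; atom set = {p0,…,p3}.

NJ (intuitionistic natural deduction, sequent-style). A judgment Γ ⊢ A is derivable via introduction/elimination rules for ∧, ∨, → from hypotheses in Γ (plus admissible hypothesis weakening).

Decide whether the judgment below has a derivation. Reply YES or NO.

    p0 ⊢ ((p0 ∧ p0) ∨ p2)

Derivation (root first):
[∨I₁] p0 ⊢ ((p0 ∧ p0) ∨ p2)
  [∧I] p0 ⊢ (p0 ∧ p0)
    [Ax] p0 ⊢ p0
    [Ax] p0 ⊢ p0

Result: YES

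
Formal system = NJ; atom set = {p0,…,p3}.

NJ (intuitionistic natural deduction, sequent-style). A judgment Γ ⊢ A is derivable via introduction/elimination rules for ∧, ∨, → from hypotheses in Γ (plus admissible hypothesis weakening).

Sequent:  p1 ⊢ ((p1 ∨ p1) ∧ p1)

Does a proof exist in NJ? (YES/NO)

Proof tree:
[∧I] p1 ⊢ ((p1 ∨ p1) ∧ p1)
  [∨I₁] p1 ⊢ (p1 ∨ p1)
    [Ax] p1 ⊢ p1
  [Ax] p1 ⊢ p1

Result: YES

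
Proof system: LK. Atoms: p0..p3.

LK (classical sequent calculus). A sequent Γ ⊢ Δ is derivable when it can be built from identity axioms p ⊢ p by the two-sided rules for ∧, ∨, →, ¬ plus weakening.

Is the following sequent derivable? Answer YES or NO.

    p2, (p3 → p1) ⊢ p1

Truth-table refutation:
  v=0000: Γ:[p2=F, (p3 → p1)=T] Δ:[p1=F] refutes=False
  v=0001: Γ:[p2=F, (p3 → p1)=F] Δ:[p1=F] refutes=False
  v=0010: Γ:[p2=T, (p3 → p1)=T] Δ:[p1=F] refutes=True  ← countermodel

Result: NO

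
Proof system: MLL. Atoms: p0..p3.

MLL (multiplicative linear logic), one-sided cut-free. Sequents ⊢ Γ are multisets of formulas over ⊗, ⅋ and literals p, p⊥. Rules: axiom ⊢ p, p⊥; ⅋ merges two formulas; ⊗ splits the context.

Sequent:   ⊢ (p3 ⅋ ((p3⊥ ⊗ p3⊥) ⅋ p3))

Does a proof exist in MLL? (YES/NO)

Derivation trace:
[⅋]  ⊢ (p3 ⅋ ((p3⊥ ⊗ p3⊥) ⅋ p3))
  [⅋]  ⊢ p3, ((p3⊥ ⊗ p3⊥) ⅋ p3)
    [⊗]  ⊢ p3, p3, (p3⊥ ⊗ p3⊥)
      [Ax]  ⊢ p3, p3⊥
      [Ax]  ⊢ p3, p3⊥

Result: YES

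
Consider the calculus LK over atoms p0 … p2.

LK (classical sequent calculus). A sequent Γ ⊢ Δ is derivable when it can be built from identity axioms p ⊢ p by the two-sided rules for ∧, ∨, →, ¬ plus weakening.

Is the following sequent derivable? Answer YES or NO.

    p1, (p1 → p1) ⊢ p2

Enumerate valuations to refute Γ ⊢ Δ:
  v=000: Γ:[p1=F, (p1 → p1)=T] Δ:[p2=F] refutes=False
  v=001: Γ:[p1=F, (p1 → p1)=T] Δ:[p2=T] refutes=False
  v=010: Γ:[p1=T, (p1 → p1)=T] Δ:[p2=F] refutes=True  ← countermodel

Result: NO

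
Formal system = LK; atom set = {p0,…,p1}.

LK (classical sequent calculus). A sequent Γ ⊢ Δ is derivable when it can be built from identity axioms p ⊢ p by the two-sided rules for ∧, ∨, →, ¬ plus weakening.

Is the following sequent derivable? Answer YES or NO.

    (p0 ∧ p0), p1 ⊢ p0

Proof tree:
[WL] (p0 ∧ p0), p1 ⊢ p0
  [∧L] (p0 ∧ p0) ⊢ p0
    [WL] p0, p0 ⊢ p0
      [Ax] p0 ⊢ p0

Result: YES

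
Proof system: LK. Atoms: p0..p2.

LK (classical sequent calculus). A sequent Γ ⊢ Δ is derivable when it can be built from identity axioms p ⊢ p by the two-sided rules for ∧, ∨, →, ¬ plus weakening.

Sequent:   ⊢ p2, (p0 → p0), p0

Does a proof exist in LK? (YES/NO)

Derivation trace:
[WR]  ⊢ p2, (p0 → p0), p0
  [→R]  ⊢ p2, (p0 → p0)
    [WR] p0 ⊢ p0, p2
      [Ax] p0 ⊢ p0

Result: YES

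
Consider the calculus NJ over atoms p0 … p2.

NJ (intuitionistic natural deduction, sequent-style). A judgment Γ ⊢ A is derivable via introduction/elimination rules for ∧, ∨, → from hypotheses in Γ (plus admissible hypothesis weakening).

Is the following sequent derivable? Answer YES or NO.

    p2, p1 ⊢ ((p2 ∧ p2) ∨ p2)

Derivation trace:
[∨I₁] p2, p1 ⊢ ((p2 ∧ p2) ∨ p2)
  [Wk] p2, p1 ⊢ (p2 ∧ p2)
    [∧I] p2 ⊢ (p2 ∧ p2)
      [Ax] p2 ⊢ p2
      [Ax] p2 ⊢ p2

Result: YES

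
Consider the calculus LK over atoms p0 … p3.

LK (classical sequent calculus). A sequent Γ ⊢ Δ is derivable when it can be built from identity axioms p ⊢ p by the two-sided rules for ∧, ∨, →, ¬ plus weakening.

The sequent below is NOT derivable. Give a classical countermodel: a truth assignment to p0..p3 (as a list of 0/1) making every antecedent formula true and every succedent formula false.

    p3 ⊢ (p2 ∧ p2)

Truth-table refutation:
  v=0000: Γ:[p3=F] Δ:[(p2 ∧ p2)=F] refutes=False
  v=0001: Γ:[p3=T] Δ:[(p2 ∧ p2)=F] refutes=True  ← countermodel

Result: [0, 0, 0, 1]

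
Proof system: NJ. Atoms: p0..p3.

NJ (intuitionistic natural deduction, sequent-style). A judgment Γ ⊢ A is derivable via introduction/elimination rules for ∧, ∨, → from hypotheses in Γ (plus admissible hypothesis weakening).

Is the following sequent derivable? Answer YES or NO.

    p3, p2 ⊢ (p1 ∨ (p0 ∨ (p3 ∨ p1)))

Derivation trace:
[∨I₂] p3, p2 ⊢ (p1 ∨ (p0 ∨ (p3 ∨ p1)))
  [Wk] p3, p2 ⊢ (p0 ∨ (p3 ∨ p1))
    [∨I₂] p3 ⊢ (p0 ∨ (p3 ∨ p1))
      [∨I₁] p3 ⊢ (p3 ∨ p1)
        [Ax] p3 ⊢ p3

Result: YES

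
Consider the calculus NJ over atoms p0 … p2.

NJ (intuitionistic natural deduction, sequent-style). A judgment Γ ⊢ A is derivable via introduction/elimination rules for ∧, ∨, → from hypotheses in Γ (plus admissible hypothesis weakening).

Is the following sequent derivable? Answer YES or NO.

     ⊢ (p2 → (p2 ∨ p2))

Derivation trace:
[→I]  ⊢ (p2 → (p2 ∨ p2))
  [∨I₂] p2 ⊢ (p2 ∨ p2)
    [Ax] p2 ⊢ p2

Result: YES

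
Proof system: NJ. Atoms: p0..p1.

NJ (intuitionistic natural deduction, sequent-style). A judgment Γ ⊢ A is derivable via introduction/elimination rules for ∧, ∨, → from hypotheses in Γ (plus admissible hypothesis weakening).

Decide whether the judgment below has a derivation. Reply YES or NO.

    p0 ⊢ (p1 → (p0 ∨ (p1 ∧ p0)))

Derivation trace:
[→I] p0 ⊢ (p1 → (p0 ∨ (p1 ∧ p0)))
  [∨I₂] p1, p0 ⊢ (p0 ∨ (p1 ∧ p0))
    [∧I] p1, p0 ⊢ (p1 ∧ p0)
      [Ax] p1 ⊢ p1
      [Ax] p0 ⊢ p0

Result: YES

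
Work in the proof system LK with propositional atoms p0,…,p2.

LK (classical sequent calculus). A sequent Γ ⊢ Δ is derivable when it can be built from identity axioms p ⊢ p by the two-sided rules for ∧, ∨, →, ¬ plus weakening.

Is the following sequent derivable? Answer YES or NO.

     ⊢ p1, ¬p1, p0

Proof tree:
[WR]  ⊢ p1, ¬p1, p0
  [¬R]  ⊢ p1, ¬p1
    [Ax] p1 ⊢ p1

Result: YES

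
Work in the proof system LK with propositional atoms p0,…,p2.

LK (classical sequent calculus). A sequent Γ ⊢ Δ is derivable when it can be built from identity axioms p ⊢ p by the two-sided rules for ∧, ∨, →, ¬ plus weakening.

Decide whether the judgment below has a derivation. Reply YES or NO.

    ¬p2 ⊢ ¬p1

Search for a countermodel by truth-table:
  v=000: Γ:[¬p2=T] Δ:[¬p1=T] refutes=False
  v=001: Γ:[¬p2=F] Δ:[¬p1=T] refutes=False
  v=010: Γ:[¬p2=T] Δ:[¬p1=F] refutes=True  ← countermodel

Result: NO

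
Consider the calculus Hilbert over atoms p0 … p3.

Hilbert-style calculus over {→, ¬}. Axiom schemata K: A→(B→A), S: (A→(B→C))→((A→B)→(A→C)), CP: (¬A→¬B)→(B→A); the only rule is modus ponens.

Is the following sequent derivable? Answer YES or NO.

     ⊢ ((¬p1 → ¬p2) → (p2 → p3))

Enumerate valuations to refute Γ ⊢ Δ:
  v=0000: Γ:[] Δ:[((¬p1 → ¬p2) → (p2 → p3))=T] refutes=False
  v=0001: Γ:[] Δ:[((¬p1 → ¬p2) → (p2 → p3))=T] refutes=False
  v=0010: Γ:[] Δ:[((¬p1 → ¬p2) → (p2 → p3))=T] refutes=False
  v=0011: Γ:[] Δ:[((¬p1 → ¬p2) → (p2 → p3))=T] refutes=False
  v=0100: Γ:[] Δ:[((¬p1 → ¬p2) → (p2 → p3))=T] refutes=False
  v=0101: Γ:[] Δ:[((¬p1 → ¬p2) → (p2 → p3))=T] refutes=False
  v=0110: Γ:[] Δ:[((¬p1 → ¬p2) → (p2 → p3))=F] refutes=True  ← countermodel

Result: NO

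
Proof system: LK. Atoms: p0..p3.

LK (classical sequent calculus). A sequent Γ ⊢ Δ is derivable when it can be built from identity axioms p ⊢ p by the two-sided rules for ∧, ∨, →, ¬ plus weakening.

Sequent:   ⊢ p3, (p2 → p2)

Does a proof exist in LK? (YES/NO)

Derivation trace:
[→R]  ⊢ p3, (p2 → p2)
  [WR] p2 ⊢ p2, p3
    [Ax] p2 ⊢ p2

Result: YES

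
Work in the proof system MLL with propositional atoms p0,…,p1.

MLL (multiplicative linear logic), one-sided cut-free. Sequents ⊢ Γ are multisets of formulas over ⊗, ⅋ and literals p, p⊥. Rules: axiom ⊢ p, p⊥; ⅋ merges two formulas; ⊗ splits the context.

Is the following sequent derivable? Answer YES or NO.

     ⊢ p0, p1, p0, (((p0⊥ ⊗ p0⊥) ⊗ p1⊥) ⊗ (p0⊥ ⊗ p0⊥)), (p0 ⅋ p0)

Derivation (root first):
[⅋]  ⊢ p0, p1, p0, (((p0⊥ ⊗ p0⊥) ⊗ p1⊥) ⊗ (p0⊥ ⊗ p0⊥)), (p0 ⅋ p0)
  [⊗]  ⊢ p0, p0, p1, p0, p0, (((p0⊥ ⊗ p0⊥) ⊗ p1⊥) ⊗ (p0⊥ ⊗ p0⊥))
    [⊗]  ⊢ p0, p0, p1, ((p0⊥ ⊗ p0⊥) ⊗ p1⊥)
      [⊗]  ⊢ p0, p0, (p0⊥ ⊗ p0⊥)
        [Ax]  ⊢ p0, p0⊥
        [Ax]  ⊢ p0, p0⊥
      [Ax]  ⊢ p1, p1⊥
    [⊗]  ⊢ p0, p0, (p0⊥ ⊗ p0⊥)
      [Ax]  ⊢ p0, p0⊥
      [Ax]  ⊢ p0, p0⊥

Result: YES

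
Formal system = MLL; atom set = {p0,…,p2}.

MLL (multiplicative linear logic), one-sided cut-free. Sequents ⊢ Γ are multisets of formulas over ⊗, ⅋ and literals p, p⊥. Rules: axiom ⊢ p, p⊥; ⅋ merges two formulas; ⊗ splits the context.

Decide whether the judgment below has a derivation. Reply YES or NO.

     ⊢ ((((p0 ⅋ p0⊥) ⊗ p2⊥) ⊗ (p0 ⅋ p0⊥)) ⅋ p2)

Derivation (root first):
[⅋]  ⊢ ((((p0 ⅋ p0⊥) ⊗ p2⊥) ⊗ (p0 ⅋ p0⊥)) ⅋ p2)
  [⊗]  ⊢ p2, (((p0 ⅋ p0⊥) ⊗ p2⊥) ⊗ (p0 ⅋ p0⊥))
    [⊗]  ⊢ p2, ((p0 ⅋ p0⊥) ⊗ p2⊥)
      [⅋]  ⊢ (p0 ⅋ p0⊥)
        [Ax]  ⊢ p0, p0⊥
      [Ax]  ⊢ p2, p2⊥
    [⅋]  ⊢ (p0 ⅋ p0⊥)
      [Ax]  ⊢ p0, p0⊥

Result: YES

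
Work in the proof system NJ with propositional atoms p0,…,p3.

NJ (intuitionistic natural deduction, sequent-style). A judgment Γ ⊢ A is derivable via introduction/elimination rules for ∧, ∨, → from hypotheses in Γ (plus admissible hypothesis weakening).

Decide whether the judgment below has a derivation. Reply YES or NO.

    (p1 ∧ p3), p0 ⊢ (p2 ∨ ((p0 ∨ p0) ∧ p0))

Derivation (root first):
[∨I₂] (p1 ∧ p3), p0 ⊢ (p2 ∨ ((p0 ∨ p0) ∧ p0))
  [∧I] (p1 ∧ p3), p0 ⊢ ((p0 ∨ p0) ∧ p0)
    [∨I₁] p0 ⊢ (p0 ∨ p0)
      [Ax] p0 ⊢ p0
    [Wk] p0, (p1 ∧ p3) ⊢ p0
      [Ax] p0 ⊢ p0

Result: YES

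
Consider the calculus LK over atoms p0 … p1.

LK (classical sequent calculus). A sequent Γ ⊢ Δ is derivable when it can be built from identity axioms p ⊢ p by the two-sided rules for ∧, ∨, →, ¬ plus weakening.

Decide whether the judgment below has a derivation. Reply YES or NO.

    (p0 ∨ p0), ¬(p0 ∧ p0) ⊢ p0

Derivation trace:
[¬L] (p0 ∨ p0), ¬(p0 ∧ p0) ⊢ p0
  [∨L] (p0 ∨ p0) ⊢ (p0 ∧ p0), p0
    [Ax] p0 ⊢ p0
    [∧R] p0 ⊢ (p0 ∧ p0)
      [Ax] p0 ⊢ p0
      [Ax] p0 ⊢ p0

Result: YES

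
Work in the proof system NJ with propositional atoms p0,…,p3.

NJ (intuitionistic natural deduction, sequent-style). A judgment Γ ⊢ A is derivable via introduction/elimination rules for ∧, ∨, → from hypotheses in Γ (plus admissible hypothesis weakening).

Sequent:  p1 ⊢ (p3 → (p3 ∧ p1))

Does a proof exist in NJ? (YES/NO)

Derivation (root first):
[→I] p1 ⊢ (p3 → (p3 ∧ p1))
  [∧I] p1, p3 ⊢ (p3 ∧ p1)
    [Ax] p3 ⊢ p3
    [Ax] p1 ⊢ p1

Result: YES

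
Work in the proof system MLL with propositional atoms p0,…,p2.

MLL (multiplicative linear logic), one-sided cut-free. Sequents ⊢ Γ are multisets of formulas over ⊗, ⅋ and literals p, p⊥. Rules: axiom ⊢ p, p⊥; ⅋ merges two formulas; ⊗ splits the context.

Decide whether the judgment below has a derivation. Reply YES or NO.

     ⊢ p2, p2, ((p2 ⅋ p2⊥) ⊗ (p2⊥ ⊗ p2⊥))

Derivation trace:
[⊗]  ⊢ p2, p2, ((p2 ⅋ p2⊥) ⊗ (p2⊥ ⊗ p2⊥))
  [⅋]  ⊢ (p2 ⅋ p2⊥)
    [Ax]  ⊢ p2, p2⊥
  [⊗]  ⊢ p2, p2, (p2⊥ ⊗ p2⊥)
    [Ax]  ⊢ p2, p2⊥
    [Ax]  ⊢ p2, p2⊥

Result: YES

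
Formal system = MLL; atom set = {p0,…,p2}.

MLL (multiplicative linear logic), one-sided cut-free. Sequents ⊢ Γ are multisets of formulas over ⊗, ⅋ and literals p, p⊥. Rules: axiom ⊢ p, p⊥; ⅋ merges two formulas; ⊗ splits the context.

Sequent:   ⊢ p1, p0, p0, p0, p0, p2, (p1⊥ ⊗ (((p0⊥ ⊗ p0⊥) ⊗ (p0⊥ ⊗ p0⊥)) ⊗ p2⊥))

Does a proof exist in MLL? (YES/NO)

Derivation trace:
[⊗]  ⊢ p1, p0, p0, p0, p0, p2, (p1⊥ ⊗ (((p0⊥ ⊗ p0⊥) ⊗ (p0⊥ ⊗ p0⊥)) ⊗ p2⊥))
  [Ax]  ⊢ p1, p1⊥
  [⊗]  ⊢ p0, p0, p0, p0, p2, (((p0⊥ ⊗ p0⊥) ⊗ (p0⊥ ⊗ p0⊥)) ⊗ p2⊥)
    [⊗]  ⊢ p0, p0, p0, p0, ((p0⊥ ⊗ p0⊥) ⊗ (p0⊥ ⊗ p0⊥))
      [⊗]  ⊢ p0, p0, (p0⊥ ⊗ p0⊥)
        [Ax]  ⊢ p0, p0⊥
        [Ax]  ⊢ p0, p0⊥
      [⊗]  ⊢ p0, p0, (p0⊥ ⊗ p0⊥)
        [Ax]  ⊢ p0, p0⊥
        [Ax]  ⊢ p0, p0⊥
    [Ax]  ⊢ p2, p2⊥

Result: YES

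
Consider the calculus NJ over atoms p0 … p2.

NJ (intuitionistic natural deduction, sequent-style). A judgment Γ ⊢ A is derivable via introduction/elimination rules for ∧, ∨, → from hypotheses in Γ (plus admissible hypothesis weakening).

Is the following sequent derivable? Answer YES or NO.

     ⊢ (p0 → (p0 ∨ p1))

Proof tree:
[→I]  ⊢ (p0 → (p0 ∨ p1))
  [∨I₁] p0 ⊢ (p0 ∨ p1)
    [Ax] p0 ⊢ p0

Result: YES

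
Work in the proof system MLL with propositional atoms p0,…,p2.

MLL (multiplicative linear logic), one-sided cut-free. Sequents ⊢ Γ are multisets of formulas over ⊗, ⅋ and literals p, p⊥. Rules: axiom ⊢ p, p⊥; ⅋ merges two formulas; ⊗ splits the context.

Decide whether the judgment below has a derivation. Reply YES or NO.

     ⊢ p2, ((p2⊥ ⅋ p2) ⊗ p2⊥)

Derivation trace:
[⊗]  ⊢ p2, ((p2⊥ ⅋ p2) ⊗ p2⊥)
  [⅋]  ⊢ (p2⊥ ⅋ p2)
    [Ax]  ⊢ p2, p2⊥
  [Ax]  ⊢ p2, p2⊥

Result: YES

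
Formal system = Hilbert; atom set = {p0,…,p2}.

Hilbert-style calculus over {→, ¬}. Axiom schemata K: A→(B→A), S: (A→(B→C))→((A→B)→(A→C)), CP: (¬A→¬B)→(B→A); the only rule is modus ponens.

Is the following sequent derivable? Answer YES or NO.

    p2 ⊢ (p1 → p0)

Search for a countermodel by truth-table:
  v=000: Γ:[p2=F] Δ:[(p1 → p0)=T] refutes=False
  v=001: Γ:[p2=T] Δ:[(p1 → p0)=T] refutes=False
  v=010: Γ:[p2=F] Δ:[(p1 → p0)=F] refutes=False
  v=011: Γ:[p2=T] Δ:[(p1 → p0)=F] refutes=True  ← countermodel

Result: NO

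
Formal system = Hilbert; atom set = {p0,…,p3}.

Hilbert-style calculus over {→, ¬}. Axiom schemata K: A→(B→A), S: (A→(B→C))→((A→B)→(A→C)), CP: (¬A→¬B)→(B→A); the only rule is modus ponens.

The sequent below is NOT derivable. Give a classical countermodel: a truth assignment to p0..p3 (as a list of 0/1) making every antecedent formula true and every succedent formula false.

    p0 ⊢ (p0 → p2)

Enumerate valuations to refute Γ ⊢ Δ:
  v=0000: Γ:[p0=F] Δ:[(p0 → p2)=T] refutes=False
  v=0001: Γ:[p0=F] Δ:[(p0 → p2)=T] refutes=False
  v=0010: Γ:[p0=F] Δ:[(p0 → p2)=T] refutes=False
  v=0011: Γ:[p0=F] Δ:[(p0 → p2)=T] refutes=False
  v=0100: Γ:[p0=F] Δ:[(p0 → p2)=T] refutes=False
  v=0101: Γ:[p0=F] Δ:[(p0 → p2)=T] refutes=False
  v=0110: Γ:[p0=F] Δ:[(p0 → p2)=T] refutes=False
  v=0111: Γ:[p0=F] Δ:[(p0 → p2)=T] refutes=False
  v=1000: Γ:[p0=T] Δ:[(p0 → p2)=F] refutes=True  ← countermodel

Result: [1, 0, 0, 0]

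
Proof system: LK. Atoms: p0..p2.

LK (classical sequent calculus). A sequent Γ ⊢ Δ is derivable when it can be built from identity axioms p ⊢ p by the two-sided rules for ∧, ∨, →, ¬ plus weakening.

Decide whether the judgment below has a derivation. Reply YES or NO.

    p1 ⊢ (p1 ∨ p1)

Proof tree:
[∨R] p1 ⊢ (p1 ∨ p1)
  [WR] p1 ⊢ p1, p1
    [Ax] p1 ⊢ p1

Result: YES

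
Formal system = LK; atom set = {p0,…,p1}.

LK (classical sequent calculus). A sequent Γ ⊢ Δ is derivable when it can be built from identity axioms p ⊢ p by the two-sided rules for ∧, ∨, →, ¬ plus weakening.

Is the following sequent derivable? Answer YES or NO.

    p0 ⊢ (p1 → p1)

Derivation (root first):
[→R] p0 ⊢ (p1 → p1)
  [WL] p1, p0 ⊢ p1
    [Ax] p1 ⊢ p1

Result: YES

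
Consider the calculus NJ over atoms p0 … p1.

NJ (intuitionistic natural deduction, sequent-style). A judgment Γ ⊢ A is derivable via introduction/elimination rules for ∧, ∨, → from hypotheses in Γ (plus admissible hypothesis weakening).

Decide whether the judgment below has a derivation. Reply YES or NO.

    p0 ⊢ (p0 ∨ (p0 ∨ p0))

Derivation (root first):
[∨I₂] p0 ⊢ (p0 ∨ (p0 ∨ p0))
  [∨I₁] p0 ⊢ (p0 ∨ p0)
    [Ax] p0 ⊢ p0

Result: YES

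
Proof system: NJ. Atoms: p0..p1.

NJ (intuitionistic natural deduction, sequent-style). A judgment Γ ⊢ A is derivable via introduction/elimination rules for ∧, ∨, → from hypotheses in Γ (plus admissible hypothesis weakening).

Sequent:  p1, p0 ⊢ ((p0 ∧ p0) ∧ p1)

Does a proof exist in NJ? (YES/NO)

Derivation trace:
[∧I] p1, p0 ⊢ ((p0 ∧ p0) ∧ p1)
  [∧I] p0 ⊢ (p0 ∧ p0)
    [Ax] p0 ⊢ p0
    [Ax] p0 ⊢ p0
  [Ax] p1 ⊢ p1

Result: YES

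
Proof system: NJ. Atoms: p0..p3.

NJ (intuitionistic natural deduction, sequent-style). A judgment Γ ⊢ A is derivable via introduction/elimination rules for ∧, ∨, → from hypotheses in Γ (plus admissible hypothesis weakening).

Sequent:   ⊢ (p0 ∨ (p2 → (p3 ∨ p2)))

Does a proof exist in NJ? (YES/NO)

Derivation trace:
[∨I₂]  ⊢ (p0 ∨ (p2 → (p3 ∨ p2)))
  [→I]  ⊢ (p2 → (p3 ∨ p2))
    [∨I₂] p2 ⊢ (p3 ∨ p2)
      [Ax] p2 ⊢ p2

Result: YES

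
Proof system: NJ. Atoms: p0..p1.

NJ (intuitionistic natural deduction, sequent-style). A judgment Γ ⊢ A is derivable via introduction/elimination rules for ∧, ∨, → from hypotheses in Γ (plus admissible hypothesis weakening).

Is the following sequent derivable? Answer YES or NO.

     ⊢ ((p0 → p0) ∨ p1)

Derivation (root first):
[∨I₁]  ⊢ ((p0 → p0) ∨ p1)
  [→I]  ⊢ (p0 → p0)
    [Ax] p0 ⊢ p0

Result: YES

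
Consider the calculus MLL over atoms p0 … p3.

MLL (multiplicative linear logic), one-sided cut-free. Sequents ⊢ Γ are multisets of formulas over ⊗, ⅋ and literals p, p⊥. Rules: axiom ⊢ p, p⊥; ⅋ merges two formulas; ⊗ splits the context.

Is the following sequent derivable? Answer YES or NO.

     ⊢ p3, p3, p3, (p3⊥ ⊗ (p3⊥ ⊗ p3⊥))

Derivation (root first):
[⊗]  ⊢ p3, p3, p3, (p3⊥ ⊗ (p3⊥ ⊗ p3⊥))
  [Ax]  ⊢ p3, p3⊥
  [⊗]  ⊢ p3, p3, (p3⊥ ⊗ p3⊥)
    [Ax]  ⊢ p3, p3⊥
    [Ax]  ⊢ p3, p3⊥

Result: YES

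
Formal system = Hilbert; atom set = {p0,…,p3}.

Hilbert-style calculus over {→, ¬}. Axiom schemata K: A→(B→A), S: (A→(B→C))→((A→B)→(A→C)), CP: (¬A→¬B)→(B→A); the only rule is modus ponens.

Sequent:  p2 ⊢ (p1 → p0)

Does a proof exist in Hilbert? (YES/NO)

Truth-table refutation:
  v=0000: Γ:[p2=F] Δ:[(p1 → p0)=T] refutes=False
  v=0001: Γ:[p2=F] Δ:[(p1 → p0)=T] refutes=False
  v=0010: Γ:[p2=T] Δ:[(p1 → p0)=T] refutes=False
  v=0011: Γ:[p2=T] Δ:[(p1 → p0)=T] refutes=False
  v=0100: Γ:[p2=F] Δ:[(p1 → p0)=F] refutes=False
  v=0101: Γ:[p2=F] Δ:[(p1 → p0)=F] refutes=False
  v=0110: Γ:[p2=T] Δ:[(p1 → p0)=F] refutes=True  ← countermodel

Result: NO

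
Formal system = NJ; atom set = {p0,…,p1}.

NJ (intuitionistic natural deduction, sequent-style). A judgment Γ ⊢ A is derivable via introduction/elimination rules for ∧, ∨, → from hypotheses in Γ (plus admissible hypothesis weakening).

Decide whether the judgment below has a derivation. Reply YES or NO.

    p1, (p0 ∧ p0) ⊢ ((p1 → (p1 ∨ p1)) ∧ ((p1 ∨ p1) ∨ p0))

Derivation (root first):
[Wk] p1, (p0 ∧ p0) ⊢ ((p1 → (p1 ∨ p1)) ∧ ((p1 ∨ p1) ∨ p0))
  [∧I] p1 ⊢ ((p1 → (p1 ∨ p1)) ∧ ((p1 ∨ p1) ∨ p0))
    [→I]  ⊢ (p1 → (p1 ∨ p1))
      [∨I₂] p1 ⊢ (p1 ∨ p1)
        [Ax] p1 ⊢ p1
    [∨I₁] p1 ⊢ ((p1 ∨ p1) ∨ p0)
      [∨I₂] p1 ⊢ (p1 ∨ p1)
        [Ax] p1 ⊢ p1

Result: YES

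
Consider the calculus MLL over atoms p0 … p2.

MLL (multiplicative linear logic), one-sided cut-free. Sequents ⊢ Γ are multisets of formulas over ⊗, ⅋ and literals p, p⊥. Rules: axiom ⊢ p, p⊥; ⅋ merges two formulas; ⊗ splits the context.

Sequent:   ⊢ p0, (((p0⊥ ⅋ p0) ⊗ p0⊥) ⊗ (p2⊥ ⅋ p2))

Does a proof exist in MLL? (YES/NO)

Derivation (root first):
[⊗]  ⊢ p0, (((p0⊥ ⅋ p0) ⊗ p0⊥) ⊗ (p2⊥ ⅋ p2))
  [⊗]  ⊢ p0, ((p0⊥ ⅋ p0) ⊗ p0⊥)
    [⅋]  ⊢ (p0⊥ ⅋ p0)
      [Ax]  ⊢ p0, p0⊥
    [Ax]  ⊢ p0, p0⊥
  [⅋]  ⊢ (p2⊥ ⅋ p2)
    [Ax]  ⊢ p2, p2⊥

Result: YES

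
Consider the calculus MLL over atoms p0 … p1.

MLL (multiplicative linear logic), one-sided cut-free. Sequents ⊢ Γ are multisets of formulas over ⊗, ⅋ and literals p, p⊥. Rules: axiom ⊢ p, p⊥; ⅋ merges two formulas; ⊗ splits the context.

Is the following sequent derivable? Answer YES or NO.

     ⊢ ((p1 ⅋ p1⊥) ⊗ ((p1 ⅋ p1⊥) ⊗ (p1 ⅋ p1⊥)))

Derivation trace:
[⊗]  ⊢ ((p1 ⅋ p1⊥) ⊗ ((p1 ⅋ p1⊥) ⊗ (p1 ⅋ p1⊥)))
  [⅋]  ⊢ (p1 ⅋ p1⊥)
    [Ax]  ⊢ p1, p1⊥
  [⊗]  ⊢ ((p1 ⅋ p1⊥) ⊗ (p1 ⅋ p1⊥))
    [⅋]  ⊢ (p1 ⅋ p1⊥)
      [Ax]  ⊢ p1, p1⊥
    [⅋]  ⊢ (p1 ⅋ p1⊥)
      [Ax]  ⊢ p1, p1⊥

Result: YES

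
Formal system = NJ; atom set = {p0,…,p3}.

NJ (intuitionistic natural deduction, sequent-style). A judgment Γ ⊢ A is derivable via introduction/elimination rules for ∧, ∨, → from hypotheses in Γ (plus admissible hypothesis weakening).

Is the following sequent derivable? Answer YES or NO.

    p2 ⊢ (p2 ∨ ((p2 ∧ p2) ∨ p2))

Proof tree:
[∨I₂] p2 ⊢ (p2 ∨ ((p2 ∧ p2) ∨ p2))
  [∨I₁] p2 ⊢ ((p2 ∧ p2) ∨ p2)
    [∧I] p2 ⊢ (p2 ∧ p2)
      [Ax] p2 ⊢ p2
      [Ax] p2 ⊢ p2

Result: YES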